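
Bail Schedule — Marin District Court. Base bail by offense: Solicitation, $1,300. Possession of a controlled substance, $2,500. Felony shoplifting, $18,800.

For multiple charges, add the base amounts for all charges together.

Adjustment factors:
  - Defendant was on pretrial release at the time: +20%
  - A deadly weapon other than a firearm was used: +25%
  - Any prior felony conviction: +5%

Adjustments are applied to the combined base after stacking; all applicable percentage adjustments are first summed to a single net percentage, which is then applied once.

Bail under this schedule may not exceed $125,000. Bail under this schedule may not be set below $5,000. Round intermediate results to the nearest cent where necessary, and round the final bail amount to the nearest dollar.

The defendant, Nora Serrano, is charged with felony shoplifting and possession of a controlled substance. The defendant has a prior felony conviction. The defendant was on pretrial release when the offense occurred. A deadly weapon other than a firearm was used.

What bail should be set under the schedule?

$31,950

Base amounts from the schedule: felony shoplifting $18,800; possession of a controlled substance $2,500.
Stacking rule: sum of all bases. $18,800 + $2,500 = $21,300.
Net percentage adjustment: +20% +25% +5% = +50%. $21,300 × 1.5 = $31,950.
$31,950 is within the $125,000 maximum.
$31,950 is at or above the $5,000 minimum.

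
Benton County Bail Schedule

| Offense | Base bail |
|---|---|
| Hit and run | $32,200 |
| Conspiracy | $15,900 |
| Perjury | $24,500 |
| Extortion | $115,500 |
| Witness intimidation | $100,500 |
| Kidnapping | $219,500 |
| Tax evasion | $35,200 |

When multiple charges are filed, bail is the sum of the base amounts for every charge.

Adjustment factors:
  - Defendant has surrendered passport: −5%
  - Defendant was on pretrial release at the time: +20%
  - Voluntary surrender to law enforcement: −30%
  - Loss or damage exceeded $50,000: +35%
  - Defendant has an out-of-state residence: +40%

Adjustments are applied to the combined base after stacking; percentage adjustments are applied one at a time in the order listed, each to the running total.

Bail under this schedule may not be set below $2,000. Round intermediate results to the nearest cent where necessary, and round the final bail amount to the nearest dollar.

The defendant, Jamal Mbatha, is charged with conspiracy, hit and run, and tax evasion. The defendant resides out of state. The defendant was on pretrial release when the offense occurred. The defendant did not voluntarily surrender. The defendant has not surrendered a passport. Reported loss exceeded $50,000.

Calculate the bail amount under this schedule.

$188,924

Base amounts from the schedule: conspiracy $15,900; hit and run $32,200; tax evasion $35,200.
Stacking rule: sum of all bases. $15,900 + $32,200 + $35,200 = $83,300.
Defendant was on pretrial release at the time (+20%): $83,300 × 1.2 = $99,960.
Loss or damage exceeded $50,000 (+35%): $99,960 × 1.35 = $134,946.
Defendant has an out-of-state residence (+40%): $134,946 × 1.4 = $188,924.40.
$188,924.40 is at or above the $2,000 minimum.
Rounded to the nearest dollar: $188,924.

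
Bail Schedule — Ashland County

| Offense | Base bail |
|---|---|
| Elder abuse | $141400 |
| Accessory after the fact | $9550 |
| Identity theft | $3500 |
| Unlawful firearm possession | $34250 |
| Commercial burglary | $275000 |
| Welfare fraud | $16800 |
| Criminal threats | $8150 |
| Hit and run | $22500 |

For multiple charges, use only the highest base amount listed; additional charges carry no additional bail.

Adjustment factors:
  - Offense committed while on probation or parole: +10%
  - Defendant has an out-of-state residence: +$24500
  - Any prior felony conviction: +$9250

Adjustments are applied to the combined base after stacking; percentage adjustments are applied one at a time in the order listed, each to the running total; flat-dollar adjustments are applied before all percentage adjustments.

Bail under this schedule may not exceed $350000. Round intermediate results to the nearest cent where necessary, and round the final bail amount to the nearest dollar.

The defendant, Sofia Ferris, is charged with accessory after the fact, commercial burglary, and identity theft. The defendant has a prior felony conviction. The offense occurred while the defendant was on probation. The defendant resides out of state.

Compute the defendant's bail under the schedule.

$339625

Base amounts from the schedule: accessory after the fact $9550; commercial burglary $275000; identity theft $3500.
Stacking rule: use the highest base only. Highest is commercial burglary at $275000. Combined base = $275000.
Defendant has an out-of-state residence (+$24500 flat): $275000 + $24500 = $299500.
Any prior felony conviction (+$9250 flat): $299500 + $9250 = $308750.
Offense committed while on probation or parole (+10%): $308750 × 1.1 = $339625.
$339625 is within the $350000 maximum.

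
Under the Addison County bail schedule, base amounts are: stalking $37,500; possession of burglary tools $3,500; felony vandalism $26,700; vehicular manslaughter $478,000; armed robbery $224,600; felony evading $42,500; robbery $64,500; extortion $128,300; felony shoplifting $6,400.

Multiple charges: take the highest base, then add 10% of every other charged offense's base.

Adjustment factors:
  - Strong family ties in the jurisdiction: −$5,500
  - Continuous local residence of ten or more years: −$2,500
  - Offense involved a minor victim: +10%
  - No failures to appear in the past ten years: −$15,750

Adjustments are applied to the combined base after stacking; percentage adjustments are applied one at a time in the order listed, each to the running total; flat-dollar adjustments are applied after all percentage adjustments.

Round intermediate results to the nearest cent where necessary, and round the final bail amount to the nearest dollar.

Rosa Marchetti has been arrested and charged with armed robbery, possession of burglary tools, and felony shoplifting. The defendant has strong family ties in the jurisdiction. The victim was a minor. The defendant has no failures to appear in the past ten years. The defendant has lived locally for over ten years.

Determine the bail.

Base amounts from the schedule: armed robbery $224,600; possession of burglary tools $3,500; felony shoplifting $6,400.
Stacking rule: highest base plus 10% of each additional charge. Highest is armed robbery at $224,600. Additional: $3,500 × 10% = $350; $6,400 × 10% = $640. Combined base = $224,600 + $990 = $225,590.
Offense involved a minor victim (+10%): $225,590 × 1.1 = $248,149.
Strong family ties in the jurisdiction (−$5,500 flat): $248,149 − $5,500 = $242,649.
Continuous local residence of ten or more years (−$2,500 flat): $242,649 − $2,500 = $240,149.
No failures to appear in the past ten years (−$15,750 flat): $240,149 − $15,750 = $224,399.

$224,399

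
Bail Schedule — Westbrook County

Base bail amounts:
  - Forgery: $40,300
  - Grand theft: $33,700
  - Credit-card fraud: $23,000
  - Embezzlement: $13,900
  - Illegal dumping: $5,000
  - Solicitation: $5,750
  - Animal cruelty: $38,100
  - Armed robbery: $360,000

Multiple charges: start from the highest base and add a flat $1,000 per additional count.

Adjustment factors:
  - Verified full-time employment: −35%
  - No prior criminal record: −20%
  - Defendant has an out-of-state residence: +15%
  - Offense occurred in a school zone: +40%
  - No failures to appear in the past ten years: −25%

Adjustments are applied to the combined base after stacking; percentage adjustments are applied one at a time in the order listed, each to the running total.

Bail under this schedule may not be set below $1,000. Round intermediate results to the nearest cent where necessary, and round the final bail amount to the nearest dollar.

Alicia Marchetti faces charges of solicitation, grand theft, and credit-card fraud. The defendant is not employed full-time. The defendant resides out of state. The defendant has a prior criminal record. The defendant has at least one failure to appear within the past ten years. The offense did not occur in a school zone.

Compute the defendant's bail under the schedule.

Base amounts from the schedule: solicitation $5,750; grand theft $33,700; credit-card fraud $23,000.
Stacking rule: highest base plus $1,000 per additional charge. Highest is grand theft at $33,700; 2 additional charges → +$2,000. Combined base = $35,700.
Defendant has an out-of-state residence (+15%): $35,700 × 1.15 = $41,055.
$41,055 is at or above the $1,000 minimum.

$41,055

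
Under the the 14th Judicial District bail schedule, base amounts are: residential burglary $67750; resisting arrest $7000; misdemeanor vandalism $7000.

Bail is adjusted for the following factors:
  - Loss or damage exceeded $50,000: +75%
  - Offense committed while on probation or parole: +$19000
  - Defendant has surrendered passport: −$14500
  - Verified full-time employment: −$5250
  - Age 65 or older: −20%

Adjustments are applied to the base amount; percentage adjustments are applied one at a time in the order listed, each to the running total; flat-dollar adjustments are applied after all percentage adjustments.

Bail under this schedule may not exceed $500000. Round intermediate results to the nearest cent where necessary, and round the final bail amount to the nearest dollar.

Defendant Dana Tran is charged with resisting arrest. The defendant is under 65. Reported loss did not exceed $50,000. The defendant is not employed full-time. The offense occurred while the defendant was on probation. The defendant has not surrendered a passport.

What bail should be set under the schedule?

$26000

Base amounts from the schedule: resisting arrest $7000.
Single charge. Combined base = $7000.
Offense committed while on probation or parole (+$19000 flat): $7000 + $19000 = $26000.
$26000 is within the $500000 maximum.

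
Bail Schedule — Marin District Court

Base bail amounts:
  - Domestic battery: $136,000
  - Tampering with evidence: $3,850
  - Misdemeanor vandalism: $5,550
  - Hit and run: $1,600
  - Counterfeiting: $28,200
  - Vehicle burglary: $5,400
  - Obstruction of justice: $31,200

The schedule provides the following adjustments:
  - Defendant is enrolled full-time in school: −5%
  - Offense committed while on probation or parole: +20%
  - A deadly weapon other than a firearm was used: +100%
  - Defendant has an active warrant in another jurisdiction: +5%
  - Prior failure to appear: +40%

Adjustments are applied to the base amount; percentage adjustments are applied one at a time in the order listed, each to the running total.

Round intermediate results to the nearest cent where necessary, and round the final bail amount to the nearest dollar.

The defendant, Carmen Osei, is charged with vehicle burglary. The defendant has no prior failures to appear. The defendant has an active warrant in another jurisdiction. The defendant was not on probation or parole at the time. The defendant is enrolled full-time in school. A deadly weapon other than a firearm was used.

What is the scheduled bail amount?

$10,773

Base amounts from the schedule: vehicle burglary $5,400.
Single charge. Combined base = $5,400.
Defendant is enrolled full-time in school (−5%): $5,400 × 0.95 = $5,130.
A deadly weapon other than a firearm was used (+100%): $5,130 × 2 = $10,260.
Defendant has an active warrant in another jurisdiction (+5%): $10,260 × 1.05 = $10,773.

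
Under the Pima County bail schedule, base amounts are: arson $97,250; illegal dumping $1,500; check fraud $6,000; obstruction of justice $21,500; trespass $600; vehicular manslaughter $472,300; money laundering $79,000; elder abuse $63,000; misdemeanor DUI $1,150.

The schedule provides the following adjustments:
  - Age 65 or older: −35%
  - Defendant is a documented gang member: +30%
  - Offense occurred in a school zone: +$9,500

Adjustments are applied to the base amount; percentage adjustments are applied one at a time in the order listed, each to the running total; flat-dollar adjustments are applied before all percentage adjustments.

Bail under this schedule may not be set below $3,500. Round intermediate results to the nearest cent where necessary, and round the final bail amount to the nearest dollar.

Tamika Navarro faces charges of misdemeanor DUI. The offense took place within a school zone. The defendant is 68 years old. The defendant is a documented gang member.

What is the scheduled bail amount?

Base amounts from the schedule: misdemeanor DUI $1,150.
Single charge. Combined base = $1,150.
Offense occurred in a school zone (+$9,500 flat): $1,150 + $9,500 = $10,650.
Age 65 or older (−35%): $10,650 × 0.65 = $6,922.50.
Defendant is a documented gang member (+30%): $6,922.50 × 1.3 = $8,999.25.
$8,999.25 is at or above the $3,500 minimum.
Rounded to the nearest dollar: $8,999.

$8,999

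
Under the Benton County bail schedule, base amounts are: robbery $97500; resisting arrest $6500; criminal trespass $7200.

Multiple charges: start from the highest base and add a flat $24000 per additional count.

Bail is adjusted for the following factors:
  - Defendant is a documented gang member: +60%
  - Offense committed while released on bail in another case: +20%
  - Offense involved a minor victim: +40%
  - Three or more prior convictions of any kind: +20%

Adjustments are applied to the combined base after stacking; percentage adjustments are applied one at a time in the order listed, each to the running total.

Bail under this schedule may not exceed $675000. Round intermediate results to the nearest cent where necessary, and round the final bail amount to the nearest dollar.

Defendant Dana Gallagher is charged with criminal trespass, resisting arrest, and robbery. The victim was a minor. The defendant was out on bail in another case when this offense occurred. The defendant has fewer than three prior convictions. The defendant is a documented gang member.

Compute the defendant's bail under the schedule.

$391104

Base amounts from the schedule: criminal trespass $7200; resisting arrest $6500; robbery $97500.
Stacking rule: highest base plus $24000 per additional charge. Highest is robbery at $97500; 2 additional charges → +$48000. Combined base = $145500.
Defendant is a documented gang member (+60%): $145500 × 1.6 = $232800.
Offense committed while released on bail in another case (+20%): $232800 × 1.2 = $279360.
Offense involved a minor victim (+40%): $279360 × 1.4 = $391104.
$391104 is within the $675000 maximum.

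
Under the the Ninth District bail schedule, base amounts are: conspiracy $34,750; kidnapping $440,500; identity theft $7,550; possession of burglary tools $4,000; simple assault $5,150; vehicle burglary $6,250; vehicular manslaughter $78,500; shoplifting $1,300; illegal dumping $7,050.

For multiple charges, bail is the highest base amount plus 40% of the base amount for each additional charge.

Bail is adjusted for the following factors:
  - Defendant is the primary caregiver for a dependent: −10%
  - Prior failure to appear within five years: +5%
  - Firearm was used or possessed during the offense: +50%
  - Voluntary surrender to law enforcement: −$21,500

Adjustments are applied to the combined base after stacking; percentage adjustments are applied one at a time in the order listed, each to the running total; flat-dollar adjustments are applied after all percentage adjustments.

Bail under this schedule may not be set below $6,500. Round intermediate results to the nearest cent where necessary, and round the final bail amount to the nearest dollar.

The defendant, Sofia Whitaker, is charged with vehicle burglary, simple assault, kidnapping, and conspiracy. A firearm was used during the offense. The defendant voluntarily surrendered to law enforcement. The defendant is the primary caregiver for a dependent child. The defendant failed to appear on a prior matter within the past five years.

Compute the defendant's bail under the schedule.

$629,076

Base amounts from the schedule: vehicle burglary $6,250; simple assault $5,150; kidnapping $440,500; conspiracy $34,750.
Stacking rule: highest base plus 40% of each additional charge. Highest is kidnapping at $440,500. Additional: $6,250 × 40% = $2,500; $5,150 × 40% = $2,060; $34,750 × 40% = $13,900. Combined base = $440,500 + $18,460 = $458,960.
Defendant is the primary caregiver for a dependent (−10%): $458,960 × 0.9 = $413,064.
Prior failure to appear within five years (+5%): $413,064 × 1.05 = $433,717.20.
Firearm was used or possessed during the offense (+50%): $433,717.20 × 1.5 = $650,575.80.
Voluntary surrender to law enforcement (−$21,500 flat): $650,575.80 − $21,500 = $629,075.80.
$629,075.80 is at or above the $6,500 minimum.
Rounded to the nearest dollar: $629,076.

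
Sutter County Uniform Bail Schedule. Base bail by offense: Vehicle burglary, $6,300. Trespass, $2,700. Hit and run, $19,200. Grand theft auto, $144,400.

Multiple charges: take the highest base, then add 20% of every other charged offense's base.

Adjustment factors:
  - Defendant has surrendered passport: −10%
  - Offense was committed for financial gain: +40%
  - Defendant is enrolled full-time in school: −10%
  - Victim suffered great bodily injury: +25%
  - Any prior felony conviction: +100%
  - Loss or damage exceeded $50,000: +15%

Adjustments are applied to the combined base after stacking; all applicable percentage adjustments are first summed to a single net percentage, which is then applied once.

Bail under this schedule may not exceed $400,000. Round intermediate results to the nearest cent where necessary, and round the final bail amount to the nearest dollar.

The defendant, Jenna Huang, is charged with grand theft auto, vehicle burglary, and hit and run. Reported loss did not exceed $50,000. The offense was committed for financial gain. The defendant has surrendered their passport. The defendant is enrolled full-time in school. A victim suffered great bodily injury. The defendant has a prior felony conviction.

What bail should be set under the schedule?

Base amounts from the schedule: grand theft auto $144,400; vehicle burglary $6,300; hit and run $19,200.
Stacking rule: highest base plus 20% of each additional charge. Highest is grand theft auto at $144,400. Additional: $6,300 × 20% = $1,260; $19,200 × 20% = $3,840. Combined base = $144,400 + $5,100 = $149,500.
Net percentage adjustment: −10% +40% −10% +25% +100% = +145%. $149,500 × 2.45 = $366,275.
$366,275 is within the $400,000 maximum.

$366,275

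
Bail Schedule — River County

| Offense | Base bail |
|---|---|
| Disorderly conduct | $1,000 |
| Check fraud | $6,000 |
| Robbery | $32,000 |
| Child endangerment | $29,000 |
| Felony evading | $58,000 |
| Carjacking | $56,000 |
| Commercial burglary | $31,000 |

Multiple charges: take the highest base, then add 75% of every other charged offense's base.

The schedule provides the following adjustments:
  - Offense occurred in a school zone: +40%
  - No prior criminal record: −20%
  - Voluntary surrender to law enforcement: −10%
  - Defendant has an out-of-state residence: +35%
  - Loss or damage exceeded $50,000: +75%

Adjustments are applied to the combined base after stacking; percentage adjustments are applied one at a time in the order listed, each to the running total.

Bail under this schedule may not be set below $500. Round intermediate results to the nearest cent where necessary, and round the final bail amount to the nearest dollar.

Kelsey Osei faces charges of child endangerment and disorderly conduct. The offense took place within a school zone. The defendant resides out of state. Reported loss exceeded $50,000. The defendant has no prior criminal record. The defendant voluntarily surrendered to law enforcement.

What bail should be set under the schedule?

$70,847

Base amounts from the schedule: child endangerment $29,000; disorderly conduct $1,000.
Stacking rule: highest base plus 75% of each additional charge. Highest is child endangerment at $29,000. Additional: $1,000 × 75% = $750. Combined base = $29,000 + $750 = $29,750.
Offense occurred in a school zone (+40%): $29,750 × 1.4 = $41,650.
No prior criminal record (−20%): $41,650 × 0.8 = $33,320.
Voluntary surrender to law enforcement (−10%): $33,320 × 0.9 = $29,988.
Defendant has an out-of-state residence (+35%): $29,988 × 1.35 = $40,483.80.
Loss or damage exceeded $50,000 (+75%): $40,483.80 × 1.75 = $70,846.65.
$70,846.65 is at or above the $500 minimum.
Rounded to the nearest dollar: $70,847.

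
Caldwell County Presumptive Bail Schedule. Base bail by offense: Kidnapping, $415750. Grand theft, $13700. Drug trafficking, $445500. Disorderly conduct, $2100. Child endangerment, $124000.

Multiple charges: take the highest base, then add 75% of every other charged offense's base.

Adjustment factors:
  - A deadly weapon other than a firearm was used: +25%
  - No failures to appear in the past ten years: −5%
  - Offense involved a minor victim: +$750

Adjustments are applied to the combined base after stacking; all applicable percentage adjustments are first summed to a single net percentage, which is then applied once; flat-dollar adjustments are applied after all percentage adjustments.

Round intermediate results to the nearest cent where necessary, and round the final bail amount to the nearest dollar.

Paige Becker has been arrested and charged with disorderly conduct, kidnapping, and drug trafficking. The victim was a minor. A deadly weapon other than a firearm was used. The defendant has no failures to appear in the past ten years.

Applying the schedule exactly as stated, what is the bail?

Base amounts from the schedule: disorderly conduct $2100; kidnapping $415750; drug trafficking $445500.
Stacking rule: highest base plus 75% of each additional charge. Highest is drug trafficking at $445500. Additional: $2100 × 75% = $1575; $415750 × 75% = $311812.50. Combined base = $445500 + $313387.50 = $758887.50.
Net percentage adjustment: +25% −5% = +20%. $758887.50 × 1.2 = $910665.
Offense involved a minor victim (+$750 flat): $910665 + $750 = $911415.

$911415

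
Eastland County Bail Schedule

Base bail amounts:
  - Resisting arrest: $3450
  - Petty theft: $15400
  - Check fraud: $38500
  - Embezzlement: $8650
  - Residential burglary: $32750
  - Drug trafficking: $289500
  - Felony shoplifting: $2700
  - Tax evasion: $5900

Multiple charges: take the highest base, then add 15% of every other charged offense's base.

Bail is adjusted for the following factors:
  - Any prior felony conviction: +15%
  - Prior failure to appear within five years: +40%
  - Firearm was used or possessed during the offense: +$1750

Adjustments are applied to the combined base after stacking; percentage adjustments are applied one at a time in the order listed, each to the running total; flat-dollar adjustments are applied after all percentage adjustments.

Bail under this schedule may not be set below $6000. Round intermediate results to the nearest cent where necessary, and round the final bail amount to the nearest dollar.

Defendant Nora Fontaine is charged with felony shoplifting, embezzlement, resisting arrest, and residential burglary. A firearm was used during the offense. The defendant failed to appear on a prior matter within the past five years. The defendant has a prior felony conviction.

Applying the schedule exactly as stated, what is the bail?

$58052

Base amounts from the schedule: felony shoplifting $2700; embezzlement $8650; resisting arrest $3450; residential burglary $32750.
Stacking rule: highest base plus 15% of each additional charge. Highest is residential burglary at $32750. Additional: $2700 × 15% = $405; $8650 × 15% = $1297.50; $3450 × 15% = $517.50. Combined base = $32750 + $2220 = $34970.
Any prior felony conviction (+15%): $34970 × 1.15 = $40215.50.
Prior failure to appear within five years (+40%): $40215.50 × 1.4 = $56301.70.
Firearm was used or possessed during the offense (+$1750 flat): $56301.70 + $1750 = $58051.70.
$58051.70 is at or above the $6000 minimum.
Rounded to the nearest dollar: $58052.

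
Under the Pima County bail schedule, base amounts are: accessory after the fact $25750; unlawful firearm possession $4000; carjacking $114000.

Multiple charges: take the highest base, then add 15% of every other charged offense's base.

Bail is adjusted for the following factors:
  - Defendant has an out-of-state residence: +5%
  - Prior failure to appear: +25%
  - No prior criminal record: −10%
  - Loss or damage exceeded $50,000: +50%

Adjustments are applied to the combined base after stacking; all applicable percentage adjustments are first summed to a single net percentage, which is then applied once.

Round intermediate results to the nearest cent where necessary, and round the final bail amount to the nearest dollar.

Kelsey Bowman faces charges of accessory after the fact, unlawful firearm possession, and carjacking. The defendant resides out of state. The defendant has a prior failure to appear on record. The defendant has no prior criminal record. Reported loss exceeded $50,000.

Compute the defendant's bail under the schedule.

Base amounts from the schedule: accessory after the fact $25750; unlawful firearm possession $4000; carjacking $114000.
Stacking rule: highest base plus 15% of each additional charge. Highest is carjacking at $114000. Additional: $25750 × 15% = $3862.50; $4000 × 15% = $600. Combined base = $114000 + $4462.50 = $118462.50.
Net percentage adjustment: +5% +25% −10% +50% = +70%. $118462.50 × 1.7 = $201386.25.
Rounded to the nearest dollar: $201386.

$201386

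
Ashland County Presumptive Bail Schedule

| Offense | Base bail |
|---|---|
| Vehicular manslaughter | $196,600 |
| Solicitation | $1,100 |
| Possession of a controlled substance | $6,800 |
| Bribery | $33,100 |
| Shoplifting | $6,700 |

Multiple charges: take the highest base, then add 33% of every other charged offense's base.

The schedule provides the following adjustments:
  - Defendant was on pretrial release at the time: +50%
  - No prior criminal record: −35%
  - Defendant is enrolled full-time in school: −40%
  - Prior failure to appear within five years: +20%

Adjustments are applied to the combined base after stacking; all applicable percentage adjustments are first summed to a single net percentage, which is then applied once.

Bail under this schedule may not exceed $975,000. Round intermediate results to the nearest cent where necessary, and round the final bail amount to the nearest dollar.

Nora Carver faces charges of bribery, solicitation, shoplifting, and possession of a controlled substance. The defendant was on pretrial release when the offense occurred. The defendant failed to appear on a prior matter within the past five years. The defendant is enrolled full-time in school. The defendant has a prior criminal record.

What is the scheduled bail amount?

Base amounts from the schedule: bribery $33,100; solicitation $1,100; shoplifting $6,700; possession of a controlled substance $6,800.
Stacking rule: highest base plus 33% of each additional charge. Highest is bribery at $33,100. Additional: $1,100 × 33% = $363; $6,700 × 33% = $2,211; $6,800 × 33% = $2,244. Combined base = $33,100 + $4,818 = $37,918.
Net percentage adjustment: +50% −40% +20% = +30%. $37,918 × 1.3 = $49,293.40.
$49,293.40 is within the $975,000 maximum.
Rounded to the nearest dollar: $49,293.

$49,293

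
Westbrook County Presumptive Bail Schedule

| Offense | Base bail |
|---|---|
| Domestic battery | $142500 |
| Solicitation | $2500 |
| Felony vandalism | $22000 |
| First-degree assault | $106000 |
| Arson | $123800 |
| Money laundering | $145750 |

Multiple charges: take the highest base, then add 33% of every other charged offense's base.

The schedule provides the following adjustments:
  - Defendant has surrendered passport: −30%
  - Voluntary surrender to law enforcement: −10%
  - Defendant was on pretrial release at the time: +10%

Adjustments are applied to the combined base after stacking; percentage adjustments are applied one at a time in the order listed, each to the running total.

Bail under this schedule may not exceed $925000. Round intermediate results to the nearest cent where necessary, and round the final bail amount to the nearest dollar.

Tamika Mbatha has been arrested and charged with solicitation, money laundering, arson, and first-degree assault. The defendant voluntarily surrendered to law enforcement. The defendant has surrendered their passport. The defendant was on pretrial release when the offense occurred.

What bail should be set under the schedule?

$154129

Base amounts from the schedule: solicitation $2500; money laundering $145750; arson $123800; first-degree assault $106000.
Stacking rule: highest base plus 33% of each additional charge. Highest is money laundering at $145750. Additional: $2500 × 33% = $825; $123800 × 33% = $40854; $106000 × 33% = $34980. Combined base = $145750 + $76659 = $222409.
Defendant has surrendered passport (−30%): $222409 × 0.7 = $155686.30.
Voluntary surrender to law enforcement (−10%): $155686.30 × 0.9 = $140117.67.
Defendant was on pretrial release at the time (+10%): $140117.67 × 1.1 = $154129.44.
$154129.44 is within the $925000 maximum.
Rounded to the nearest dollar: $154129.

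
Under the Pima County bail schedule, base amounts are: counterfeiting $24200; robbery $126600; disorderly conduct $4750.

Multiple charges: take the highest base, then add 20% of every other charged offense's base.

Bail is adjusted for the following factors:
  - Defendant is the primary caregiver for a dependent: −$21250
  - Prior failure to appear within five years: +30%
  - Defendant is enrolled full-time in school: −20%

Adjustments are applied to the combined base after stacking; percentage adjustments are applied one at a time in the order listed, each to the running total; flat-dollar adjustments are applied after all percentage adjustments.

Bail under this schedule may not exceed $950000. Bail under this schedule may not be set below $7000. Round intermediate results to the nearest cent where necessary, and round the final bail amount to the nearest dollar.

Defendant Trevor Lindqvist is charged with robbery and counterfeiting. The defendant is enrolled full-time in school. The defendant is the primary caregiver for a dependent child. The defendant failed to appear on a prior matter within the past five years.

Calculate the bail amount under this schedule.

$115448

Base amounts from the schedule: robbery $126600; counterfeiting $24200.
Stacking rule: highest base plus 20% of each additional charge. Highest is robbery at $126600. Additional: $24200 × 20% = $4840. Combined base = $126600 + $4840 = $131440.
Prior failure to appear within five years (+30%): $131440 × 1.3 = $170872.
Defendant is enrolled full-time in school (−20%): $170872 × 0.8 = $136697.60.
Defendant is the primary caregiver for a dependent (−$21250 flat): $136697.60 − $21250 = $115447.60.
$115447.60 is within the $950000 maximum.
$115447.60 is at or above the $7000 minimum.
Rounded to the nearest dollar: $115448.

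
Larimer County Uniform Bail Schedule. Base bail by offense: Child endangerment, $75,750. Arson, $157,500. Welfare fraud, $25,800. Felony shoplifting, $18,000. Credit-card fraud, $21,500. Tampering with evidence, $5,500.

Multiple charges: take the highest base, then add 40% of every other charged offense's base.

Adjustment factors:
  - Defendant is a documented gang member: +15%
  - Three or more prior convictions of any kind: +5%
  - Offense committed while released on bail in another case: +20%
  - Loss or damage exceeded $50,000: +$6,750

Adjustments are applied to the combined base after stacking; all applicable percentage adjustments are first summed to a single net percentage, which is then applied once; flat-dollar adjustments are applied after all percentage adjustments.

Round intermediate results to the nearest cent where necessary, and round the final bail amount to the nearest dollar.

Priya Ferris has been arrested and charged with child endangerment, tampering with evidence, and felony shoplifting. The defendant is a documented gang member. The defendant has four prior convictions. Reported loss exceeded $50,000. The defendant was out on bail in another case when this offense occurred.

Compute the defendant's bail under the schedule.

Base amounts from the schedule: child endangerment $75,750; tampering with evidence $5,500; felony shoplifting $18,000.
Stacking rule: highest base plus 40% of each additional charge. Highest is child endangerment at $75,750. Additional: $5,500 × 40% = $2,200; $18,000 × 40% = $7,200. Combined base = $75,750 + $9,400 = $85,150.
Net percentage adjustment: +15% +5% +20% = +40%. $85,150 × 1.4 = $119,210.
Loss or damage exceeded $50,000 (+$6,750 flat): $119,210 + $6,750 = $125,960.

$125,960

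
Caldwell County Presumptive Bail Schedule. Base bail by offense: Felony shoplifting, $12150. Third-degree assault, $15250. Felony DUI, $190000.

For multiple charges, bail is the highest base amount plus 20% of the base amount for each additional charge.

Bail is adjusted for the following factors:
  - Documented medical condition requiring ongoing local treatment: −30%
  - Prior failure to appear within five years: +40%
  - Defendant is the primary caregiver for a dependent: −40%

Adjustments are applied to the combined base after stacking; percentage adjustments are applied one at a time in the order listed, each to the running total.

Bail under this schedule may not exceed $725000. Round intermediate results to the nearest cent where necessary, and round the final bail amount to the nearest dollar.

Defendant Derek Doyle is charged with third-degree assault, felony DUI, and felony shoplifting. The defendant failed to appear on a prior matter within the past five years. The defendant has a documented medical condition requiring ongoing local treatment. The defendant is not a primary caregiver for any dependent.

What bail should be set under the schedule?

Base amounts from the schedule: third-degree assault $15250; felony DUI $190000; felony shoplifting $12150.
Stacking rule: highest base plus 20% of each additional charge. Highest is felony DUI at $190000. Additional: $15250 × 20% = $3050; $12150 × 20% = $2430. Combined base = $190000 + $5480 = $195480.
Documented medical condition requiring ongoing local treatment (−30%): $195480 × 0.7 = $136836.
Prior failure to appear within five years (+40%): $136836 × 1.4 = $191570.40.
$191570.40 is within the $725000 maximum.
Rounded to the nearest dollar: $191570.

$191570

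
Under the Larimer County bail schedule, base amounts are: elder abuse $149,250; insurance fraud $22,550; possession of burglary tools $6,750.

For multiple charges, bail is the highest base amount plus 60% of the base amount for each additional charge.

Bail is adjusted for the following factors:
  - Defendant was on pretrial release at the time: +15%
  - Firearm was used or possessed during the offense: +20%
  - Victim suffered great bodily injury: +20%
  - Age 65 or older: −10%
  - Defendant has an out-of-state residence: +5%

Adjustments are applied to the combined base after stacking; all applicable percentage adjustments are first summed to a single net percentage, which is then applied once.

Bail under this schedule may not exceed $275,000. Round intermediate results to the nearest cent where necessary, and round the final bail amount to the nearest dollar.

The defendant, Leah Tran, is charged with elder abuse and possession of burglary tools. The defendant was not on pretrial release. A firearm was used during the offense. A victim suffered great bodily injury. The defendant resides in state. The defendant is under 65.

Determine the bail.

$214,620

Base amounts from the schedule: elder abuse $149,250; possession of burglary tools $6,750.
Stacking rule: highest base plus 60% of each additional charge. Highest is elder abuse at $149,250. Additional: $6,750 × 60% = $4,050. Combined base = $149,250 + $4,050 = $153,300.
Net percentage adjustment: +20% +20% = +40%. $153,300 × 1.4 = $214,620.
$214,620 is within the $275,000 maximum.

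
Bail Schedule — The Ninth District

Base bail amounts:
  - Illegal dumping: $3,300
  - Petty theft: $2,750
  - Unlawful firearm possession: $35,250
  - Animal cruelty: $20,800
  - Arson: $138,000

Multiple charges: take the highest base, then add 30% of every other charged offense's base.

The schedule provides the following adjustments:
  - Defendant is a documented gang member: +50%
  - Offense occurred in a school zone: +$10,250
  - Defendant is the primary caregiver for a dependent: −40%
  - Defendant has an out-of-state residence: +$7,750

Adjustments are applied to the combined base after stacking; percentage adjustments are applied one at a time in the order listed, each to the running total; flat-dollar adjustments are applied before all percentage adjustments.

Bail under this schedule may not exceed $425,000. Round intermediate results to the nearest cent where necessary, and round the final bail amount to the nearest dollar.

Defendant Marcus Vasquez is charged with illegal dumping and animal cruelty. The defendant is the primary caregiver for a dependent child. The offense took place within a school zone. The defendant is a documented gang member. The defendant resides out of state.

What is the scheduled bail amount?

Base amounts from the schedule: illegal dumping $3,300; animal cruelty $20,800.
Stacking rule: highest base plus 30% of each additional charge. Highest is animal cruelty at $20,800. Additional: $3,300 × 30% = $990. Combined base = $20,800 + $990 = $21,790.
Offense occurred in a school zone (+$10,250 flat): $21,790 + $10,250 = $32,040.
Defendant has an out-of-state residence (+$7,750 flat): $32,040 + $7,750 = $39,790.
Defendant is a documented gang member (+50%): $39,790 × 1.5 = $59,685.
Defendant is the primary caregiver for a dependent (−40%): $59,685 × 0.6 = $35,811.
$35,811 is within the $425,000 maximum.

$35,811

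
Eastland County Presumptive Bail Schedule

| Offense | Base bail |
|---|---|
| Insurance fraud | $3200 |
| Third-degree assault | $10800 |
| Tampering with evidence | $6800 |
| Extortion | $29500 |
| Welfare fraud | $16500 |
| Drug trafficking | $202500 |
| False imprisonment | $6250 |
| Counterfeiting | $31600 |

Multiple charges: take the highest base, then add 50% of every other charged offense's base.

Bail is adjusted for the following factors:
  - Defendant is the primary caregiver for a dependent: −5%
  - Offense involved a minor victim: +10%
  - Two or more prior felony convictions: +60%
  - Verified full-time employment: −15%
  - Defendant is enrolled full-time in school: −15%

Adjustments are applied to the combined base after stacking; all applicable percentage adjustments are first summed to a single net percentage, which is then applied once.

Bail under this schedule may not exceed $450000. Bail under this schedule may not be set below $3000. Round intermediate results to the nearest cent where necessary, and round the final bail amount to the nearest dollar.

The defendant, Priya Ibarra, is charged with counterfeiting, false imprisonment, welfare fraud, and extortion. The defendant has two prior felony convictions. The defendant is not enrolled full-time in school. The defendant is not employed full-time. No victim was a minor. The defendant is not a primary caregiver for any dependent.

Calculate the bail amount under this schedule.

$92360

Base amounts from the schedule: counterfeiting $31600; false imprisonment $6250; welfare fraud $16500; extortion $29500.
Stacking rule: highest base plus 50% of each additional charge. Highest is counterfeiting at $31600. Additional: $6250 × 50% = $3125; $16500 × 50% = $8250; $29500 × 50% = $14750. Combined base = $31600 + $26125 = $57725.
Two or more prior felony convictions (+60%): $57725 × 1.6 = $92360.
$92360 is within the $450000 maximum.
$92360 is at or above the $3000 minimum.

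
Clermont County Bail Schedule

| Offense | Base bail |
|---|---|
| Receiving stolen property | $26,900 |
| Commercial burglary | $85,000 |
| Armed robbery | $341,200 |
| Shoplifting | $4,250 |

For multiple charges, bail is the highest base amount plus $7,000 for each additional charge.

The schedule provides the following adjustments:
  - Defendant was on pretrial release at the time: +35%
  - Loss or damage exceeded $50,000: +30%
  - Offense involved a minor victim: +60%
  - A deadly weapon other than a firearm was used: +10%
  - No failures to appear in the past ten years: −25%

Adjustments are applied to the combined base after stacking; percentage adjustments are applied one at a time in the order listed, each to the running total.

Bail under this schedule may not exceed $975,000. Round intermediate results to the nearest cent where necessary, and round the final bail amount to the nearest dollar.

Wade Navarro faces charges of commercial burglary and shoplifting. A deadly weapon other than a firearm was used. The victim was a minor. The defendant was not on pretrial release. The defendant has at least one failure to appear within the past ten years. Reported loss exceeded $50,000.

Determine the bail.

Base amounts from the schedule: commercial burglary $85,000; shoplifting $4,250.
Stacking rule: highest base plus $7,000 per additional charge. Highest is commercial burglary at $85,000; 1 additional charge → +$7,000. Combined base = $92,000.
Loss or damage exceeded $50,000 (+30%): $92,000 × 1.3 = $119,600.
Offense involved a minor victim (+60%): $119,600 × 1.6 = $191,360.
A deadly weapon other than a firearm was used (+10%): $191,360 × 1.1 = $210,496.
$210,496 is within the $975,000 maximum.

$210,496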